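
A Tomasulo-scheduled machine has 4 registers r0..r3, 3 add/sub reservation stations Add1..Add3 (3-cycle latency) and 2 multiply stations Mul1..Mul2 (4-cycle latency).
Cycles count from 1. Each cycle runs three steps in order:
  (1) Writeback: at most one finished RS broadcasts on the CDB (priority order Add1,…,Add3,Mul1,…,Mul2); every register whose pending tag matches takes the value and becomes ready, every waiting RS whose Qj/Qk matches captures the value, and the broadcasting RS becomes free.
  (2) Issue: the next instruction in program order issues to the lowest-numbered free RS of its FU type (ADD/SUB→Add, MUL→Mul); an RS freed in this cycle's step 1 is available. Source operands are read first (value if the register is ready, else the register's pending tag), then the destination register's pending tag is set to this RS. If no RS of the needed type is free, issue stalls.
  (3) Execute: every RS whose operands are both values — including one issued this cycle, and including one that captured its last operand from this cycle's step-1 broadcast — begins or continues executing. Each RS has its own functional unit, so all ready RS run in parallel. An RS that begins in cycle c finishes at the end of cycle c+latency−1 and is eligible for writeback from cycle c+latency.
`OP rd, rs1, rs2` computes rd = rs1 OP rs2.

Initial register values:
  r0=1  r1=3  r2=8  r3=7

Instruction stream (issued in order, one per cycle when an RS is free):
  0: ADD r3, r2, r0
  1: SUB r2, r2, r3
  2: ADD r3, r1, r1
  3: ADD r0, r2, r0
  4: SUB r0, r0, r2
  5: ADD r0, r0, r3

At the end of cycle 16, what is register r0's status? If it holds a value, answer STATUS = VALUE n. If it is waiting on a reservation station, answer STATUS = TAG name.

STATUS = VALUE 7

cycle 1: issue ADD r3<-Add1 // r0:1,r1:3,r2:8,r3:Add1
cycle 2: issue SUB r2<-Add2 // r0:1,r1:3,r2:Add2,r3:Add1
cycle 3: issue ADD r3<-Add3 // r0:1,r1:3,r2:Add2,r3:Add3
cycle 4: CDB Add1=9; issue ADD r0<-Add1 // r0:Add1,r1:3,r2:Add2,r3:Add3
cycle 5: stall // r0:Add1,r1:3,r2:Add2,r3:Add3
cycle 6: CDB Add3=6; issue SUB r0<-Add3 // r0:Add3,r1:3,r2:Add2,r3:6
cycle 7: CDB Add2=-1; issue ADD r0<-Add2 // r0:Add2,r1:3,r2:-1,r3:6
cycle 8: - // r0:Add2,r1:3,r2:-1,r3:6
cycle 9: - // r0:Add2,r1:3,r2:-1,r3:6
cycle 10: CDB Add1=0 // r0:Add2,r1:3,r2:-1,r3:6
cycle 11: - // r0:Add2,r1:3,r2:-1,r3:6
cycle 12: - // r0:Add2,r1:3,r2:-1,r3:6
cycle 13: CDB Add3=1 // r0:Add2,r1:3,r2:-1,r3:6
cycle 14: - // r0:Add2,r1:3,r2:-1,r3:6
cycle 15: - // r0:Add2,r1:3,r2:-1,r3:6
cycle 16: CDB Add2=7 // r0:7,r1:3,r2:-1,r3:6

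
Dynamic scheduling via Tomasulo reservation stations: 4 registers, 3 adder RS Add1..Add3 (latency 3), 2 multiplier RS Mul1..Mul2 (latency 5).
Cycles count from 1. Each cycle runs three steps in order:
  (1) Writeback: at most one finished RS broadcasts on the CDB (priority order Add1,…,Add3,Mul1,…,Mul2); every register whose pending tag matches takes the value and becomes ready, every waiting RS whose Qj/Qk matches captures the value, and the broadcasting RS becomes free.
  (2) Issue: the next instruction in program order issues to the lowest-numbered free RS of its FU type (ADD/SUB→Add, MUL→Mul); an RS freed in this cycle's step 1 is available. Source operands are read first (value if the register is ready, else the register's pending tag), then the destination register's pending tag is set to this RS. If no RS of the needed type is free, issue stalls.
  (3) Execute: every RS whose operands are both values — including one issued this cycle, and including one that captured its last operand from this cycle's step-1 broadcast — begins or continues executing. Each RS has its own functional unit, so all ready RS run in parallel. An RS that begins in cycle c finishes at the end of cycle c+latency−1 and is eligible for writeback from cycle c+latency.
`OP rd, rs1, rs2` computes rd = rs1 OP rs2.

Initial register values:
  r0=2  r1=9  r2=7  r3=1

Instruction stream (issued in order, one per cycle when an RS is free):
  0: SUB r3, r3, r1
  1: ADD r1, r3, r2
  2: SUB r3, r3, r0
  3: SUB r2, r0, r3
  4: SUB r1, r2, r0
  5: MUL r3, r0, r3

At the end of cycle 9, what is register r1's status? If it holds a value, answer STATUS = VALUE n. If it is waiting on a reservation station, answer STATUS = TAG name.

STATUS = TAG Add2

c1: issue SUB r3<-Add1 | r0:2,r1:9,r2:7,r3:Add1
c2: issue ADD r1<-Add2 | r0:2,r1:Add2,r2:7,r3:Add1
c3: issue SUB r3<-Add3 | r0:2,r1:Add2,r2:7,r3:Add3
c4: CDB Add1=-8; issue SUB r2<-Add1 | r0:2,r1:Add2,r2:Add1,r3:Add3
c5: stall | r0:2,r1:Add2,r2:Add1,r3:Add3
c6: stall | r0:2,r1:Add2,r2:Add1,r3:Add3
c7: CDB Add2=-1; issue SUB r1<-Add2 | r0:2,r1:Add2,r2:Add1,r3:Add3
c8: CDB Add3=-10; issue MUL r3<-Mul1 | r0:2,r1:Add2,r2:Add1,r3:Mul1
c9: - | r0:2,r1:Add2,r2:Add1,r3:Mul1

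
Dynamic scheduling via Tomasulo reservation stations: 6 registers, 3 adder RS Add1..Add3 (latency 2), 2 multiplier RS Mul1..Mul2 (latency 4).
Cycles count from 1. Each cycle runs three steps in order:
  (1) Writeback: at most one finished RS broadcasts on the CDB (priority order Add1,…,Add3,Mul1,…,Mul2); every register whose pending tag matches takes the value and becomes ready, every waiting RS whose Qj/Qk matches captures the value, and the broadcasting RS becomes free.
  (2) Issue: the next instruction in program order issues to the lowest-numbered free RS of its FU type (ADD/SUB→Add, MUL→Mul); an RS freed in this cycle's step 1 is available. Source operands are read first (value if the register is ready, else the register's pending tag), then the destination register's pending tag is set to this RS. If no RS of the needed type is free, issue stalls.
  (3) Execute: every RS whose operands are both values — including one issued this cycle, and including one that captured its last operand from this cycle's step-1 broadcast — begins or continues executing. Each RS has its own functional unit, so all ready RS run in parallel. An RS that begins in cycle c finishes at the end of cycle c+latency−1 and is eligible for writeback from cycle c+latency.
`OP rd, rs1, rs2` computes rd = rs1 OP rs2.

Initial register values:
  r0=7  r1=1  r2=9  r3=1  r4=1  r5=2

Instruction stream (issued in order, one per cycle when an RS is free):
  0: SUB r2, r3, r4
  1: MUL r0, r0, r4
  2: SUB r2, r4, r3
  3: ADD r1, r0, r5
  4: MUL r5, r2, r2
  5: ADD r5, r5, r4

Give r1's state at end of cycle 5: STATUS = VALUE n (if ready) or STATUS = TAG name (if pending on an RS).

STATUS = TAG Add2

cycle 1: issue SUB r2<-Add1 // r0:7,r1:1,r2:Add1,r3:1,r4:1,r5:2
cycle 2: issue MUL r0<-Mul1 // r0:Mul1,r1:1,r2:Add1,r3:1,r4:1,r5:2
cycle 3: CDB Add1=0; issue SUB r2<-Add1 // r0:Mul1,r1:1,r2:Add1,r3:1,r4:1,r5:2
cycle 4: issue ADD r1<-Add2 // r0:Mul1,r1:Add2,r2:Add1,r3:1,r4:1,r5:2
cycle 5: CDB Add1=0; issue MUL r5<-Mul2 // r0:Mul1,r1:Add2,r2:0,r3:1,r4:1,r5:Mul2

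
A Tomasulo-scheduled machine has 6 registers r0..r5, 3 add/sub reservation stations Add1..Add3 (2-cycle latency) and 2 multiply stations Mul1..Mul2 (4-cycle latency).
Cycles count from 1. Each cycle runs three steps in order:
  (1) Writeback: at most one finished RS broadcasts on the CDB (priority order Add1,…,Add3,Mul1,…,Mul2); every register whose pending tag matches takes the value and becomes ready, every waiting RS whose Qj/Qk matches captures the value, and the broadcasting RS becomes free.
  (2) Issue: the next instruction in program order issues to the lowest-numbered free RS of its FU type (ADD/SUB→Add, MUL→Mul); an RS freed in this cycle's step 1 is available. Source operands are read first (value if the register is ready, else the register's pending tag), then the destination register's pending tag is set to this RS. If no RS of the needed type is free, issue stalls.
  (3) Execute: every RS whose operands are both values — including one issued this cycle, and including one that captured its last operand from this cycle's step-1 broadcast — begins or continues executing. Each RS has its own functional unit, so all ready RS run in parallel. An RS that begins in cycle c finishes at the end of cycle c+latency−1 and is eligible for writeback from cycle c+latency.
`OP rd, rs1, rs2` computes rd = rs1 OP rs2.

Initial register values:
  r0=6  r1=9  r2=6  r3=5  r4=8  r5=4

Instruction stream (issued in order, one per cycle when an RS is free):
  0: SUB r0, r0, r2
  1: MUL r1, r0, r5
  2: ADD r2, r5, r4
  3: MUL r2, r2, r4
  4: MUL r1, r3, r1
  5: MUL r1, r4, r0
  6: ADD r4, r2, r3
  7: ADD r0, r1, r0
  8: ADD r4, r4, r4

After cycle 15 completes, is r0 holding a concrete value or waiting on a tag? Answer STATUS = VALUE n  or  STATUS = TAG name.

  c1: issue SUB r0<-Add1  regs: r0:Add1,r1:9,r2:6,r3:5,r4:8,r5:4
  c2: issue MUL r1<-Mul1  regs: r0:Add1,r1:Mul1,r2:6,r3:5,r4:8,r5:4
  c3: CDB Add1=0; issue ADD r2<-Add1  regs: r0:0,r1:Mul1,r2:Add1,r3:5,r4:8,r5:4
  c4: issue MUL r2<-Mul2  regs: r0:0,r1:Mul1,r2:Mul2,r3:5,r4:8,r5:4
  c5: CDB Add1=12; stall  regs: r0:0,r1:Mul1,r2:Mul2,r3:5,r4:8,r5:4
  c6: stall  regs: r0:0,r1:Mul1,r2:Mul2,r3:5,r4:8,r5:4
  c7: CDB Mul1=0; issue MUL r1<-Mul1  regs: r0:0,r1:Mul1,r2:Mul2,r3:5,r4:8,r5:4
  c8: stall  regs: r0:0,r1:Mul1,r2:Mul2,r3:5,r4:8,r5:4
  c9: CDB Mul2=96; issue MUL r1<-Mul2  regs: r0:0,r1:Mul2,r2:96,r3:5,r4:8,r5:4
  c10: issue ADD r4<-Add1  regs: r0:0,r1:Mul2,r2:96,r3:5,r4:Add1,r5:4
  c11: CDB Mul1=0; issue ADD r0<-Add2  regs: r0:Add2,r1:Mul2,r2:96,r3:5,r4:Add1,r5:4
  c12: CDB Add1=101; issue ADD r4<-Add1  regs: r0:Add2,r1:Mul2,r2:96,r3:5,r4:Add1,r5:4
  c13: CDB Mul2=0  regs: r0:Add2,r1:0,r2:96,r3:5,r4:Add1,r5:4
  c14: CDB Add1=202  regs: r0:Add2,r1:0,r2:96,r3:5,r4:202,r5:4
  c15: CDB Add2=0  regs: r0:0,r1:0,r2:96,r3:5,r4:202,r5:4

STATUS = VALUE 0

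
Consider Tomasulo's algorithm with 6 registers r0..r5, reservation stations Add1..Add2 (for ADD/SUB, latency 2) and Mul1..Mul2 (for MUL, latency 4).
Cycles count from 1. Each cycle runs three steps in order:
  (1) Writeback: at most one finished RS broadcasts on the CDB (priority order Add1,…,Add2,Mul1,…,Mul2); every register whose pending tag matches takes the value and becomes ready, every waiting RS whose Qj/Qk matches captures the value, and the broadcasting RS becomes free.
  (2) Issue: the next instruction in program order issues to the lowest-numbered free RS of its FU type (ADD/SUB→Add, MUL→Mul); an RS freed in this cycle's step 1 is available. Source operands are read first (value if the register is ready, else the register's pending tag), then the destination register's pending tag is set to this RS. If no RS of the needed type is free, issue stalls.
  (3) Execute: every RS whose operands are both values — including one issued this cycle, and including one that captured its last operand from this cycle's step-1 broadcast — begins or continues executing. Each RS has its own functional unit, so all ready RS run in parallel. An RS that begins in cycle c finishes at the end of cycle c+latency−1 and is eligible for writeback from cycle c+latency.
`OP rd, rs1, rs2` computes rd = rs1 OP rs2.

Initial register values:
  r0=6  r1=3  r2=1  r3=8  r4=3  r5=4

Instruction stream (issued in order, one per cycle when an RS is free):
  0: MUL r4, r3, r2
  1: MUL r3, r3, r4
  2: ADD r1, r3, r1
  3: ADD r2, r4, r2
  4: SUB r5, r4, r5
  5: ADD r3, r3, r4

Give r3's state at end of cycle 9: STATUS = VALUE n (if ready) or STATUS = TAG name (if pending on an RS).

cycle 1: issue MUL r4<-Mul1 // r0:6,r1:3,r2:1,r3:8,r4:Mul1,r5:4
cycle 2: issue MUL r3<-Mul2 // r0:6,r1:3,r2:1,r3:Mul2,r4:Mul1,r5:4
cycle 3: issue ADD r1<-Add1 // r0:6,r1:Add1,r2:1,r3:Mul2,r4:Mul1,r5:4
cycle 4: issue ADD r2<-Add2 // r0:6,r1:Add1,r2:Add2,r3:Mul2,r4:Mul1,r5:4
cycle 5: CDB Mul1=8; stall // r0:6,r1:Add1,r2:Add2,r3:Mul2,r4:8,r5:4
cycle 6: stall // r0:6,r1:Add1,r2:Add2,r3:Mul2,r4:8,r5:4
cycle 7: CDB Add2=9; issue SUB r5<-Add2 // r0:6,r1:Add1,r2:9,r3:Mul2,r4:8,r5:Add2
cycle 8: stall // r0:6,r1:Add1,r2:9,r3:Mul2,r4:8,r5:Add2
cycle 9: CDB Add2=4; issue ADD r3<-Add2 // r0:6,r1:Add1,r2:9,r3:Add2,r4:8,r5:4

STATUS = TAG Add2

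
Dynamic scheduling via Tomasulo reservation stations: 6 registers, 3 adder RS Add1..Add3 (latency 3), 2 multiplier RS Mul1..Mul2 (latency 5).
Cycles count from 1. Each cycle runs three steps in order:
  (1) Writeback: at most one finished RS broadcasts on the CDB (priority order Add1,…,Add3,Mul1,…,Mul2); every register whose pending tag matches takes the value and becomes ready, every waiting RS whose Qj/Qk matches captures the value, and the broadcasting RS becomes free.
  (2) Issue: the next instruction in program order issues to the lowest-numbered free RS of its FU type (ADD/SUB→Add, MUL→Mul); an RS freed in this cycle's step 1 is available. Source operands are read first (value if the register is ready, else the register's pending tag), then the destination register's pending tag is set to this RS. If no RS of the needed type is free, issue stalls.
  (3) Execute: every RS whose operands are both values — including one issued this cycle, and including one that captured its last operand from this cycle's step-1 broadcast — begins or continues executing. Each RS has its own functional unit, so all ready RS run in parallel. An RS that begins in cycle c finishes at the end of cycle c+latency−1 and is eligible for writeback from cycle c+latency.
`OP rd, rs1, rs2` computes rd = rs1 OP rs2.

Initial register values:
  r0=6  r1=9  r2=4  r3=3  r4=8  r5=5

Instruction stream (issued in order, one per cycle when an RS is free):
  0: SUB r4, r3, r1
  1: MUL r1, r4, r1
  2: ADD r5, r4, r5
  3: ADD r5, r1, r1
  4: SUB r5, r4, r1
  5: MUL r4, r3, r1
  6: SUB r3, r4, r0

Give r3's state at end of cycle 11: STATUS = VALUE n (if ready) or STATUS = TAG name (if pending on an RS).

c1: issue SUB r4<-Add1 | r0:6,r1:9,r2:4,r3:3,r4:Add1,r5:5
c2: issue MUL r1<-Mul1 | r0:6,r1:Mul1,r2:4,r3:3,r4:Add1,r5:5
c3: issue ADD r5<-Add2 | r0:6,r1:Mul1,r2:4,r3:3,r4:Add1,r5:Add2
c4: CDB Add1=-6; issue ADD r5<-Add1 | r0:6,r1:Mul1,r2:4,r3:3,r4:-6,r5:Add1
c5: issue SUB r5<-Add3 | r0:6,r1:Mul1,r2:4,r3:3,r4:-6,r5:Add3
c6: issue MUL r4<-Mul2 | r0:6,r1:Mul1,r2:4,r3:3,r4:Mul2,r5:Add3
c7: CDB Add2=-1; issue SUB r3<-Add2 | r0:6,r1:Mul1,r2:4,r3:Add2,r4:Mul2,r5:Add3
c8: - | r0:6,r1:Mul1,r2:4,r3:Add2,r4:Mul2,r5:Add3
c9: CDB Mul1=-54 | r0:6,r1:-54,r2:4,r3:Add2,r4:Mul2,r5:Add3
c10: - | r0:6,r1:-54,r2:4,r3:Add2,r4:Mul2,r5:Add3
c11: - | r0:6,r1:-54,r2:4,r3:Add2,r4:Mul2,r5:Add3

STATUS = TAG Add2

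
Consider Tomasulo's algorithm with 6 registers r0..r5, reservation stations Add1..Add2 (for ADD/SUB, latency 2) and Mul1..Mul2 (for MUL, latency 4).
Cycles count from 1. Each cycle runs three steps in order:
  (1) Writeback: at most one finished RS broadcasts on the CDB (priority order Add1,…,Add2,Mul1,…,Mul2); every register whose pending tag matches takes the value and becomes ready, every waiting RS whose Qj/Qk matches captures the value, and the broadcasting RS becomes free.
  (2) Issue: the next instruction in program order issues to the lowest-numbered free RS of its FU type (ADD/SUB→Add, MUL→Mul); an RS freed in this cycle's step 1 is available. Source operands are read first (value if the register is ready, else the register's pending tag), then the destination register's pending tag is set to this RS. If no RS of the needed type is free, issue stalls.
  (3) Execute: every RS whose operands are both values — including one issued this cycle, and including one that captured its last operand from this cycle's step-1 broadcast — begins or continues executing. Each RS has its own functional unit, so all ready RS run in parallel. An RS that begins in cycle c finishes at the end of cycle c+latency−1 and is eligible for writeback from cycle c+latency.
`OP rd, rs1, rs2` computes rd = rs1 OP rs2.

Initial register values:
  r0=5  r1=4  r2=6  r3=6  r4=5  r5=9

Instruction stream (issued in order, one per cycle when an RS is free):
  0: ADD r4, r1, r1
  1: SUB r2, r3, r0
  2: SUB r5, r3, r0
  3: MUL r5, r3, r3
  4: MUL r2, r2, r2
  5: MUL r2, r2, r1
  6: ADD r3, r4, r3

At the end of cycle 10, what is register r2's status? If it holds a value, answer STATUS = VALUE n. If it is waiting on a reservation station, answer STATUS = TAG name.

  c1: issue ADD r4<-Add1  regs: r0:5,r1:4,r2:6,r3:6,r4:Add1,r5:9
  c2: issue SUB r2<-Add2  regs: r0:5,r1:4,r2:Add2,r3:6,r4:Add1,r5:9
  c3: CDB Add1=8; issue SUB r5<-Add1  regs: r0:5,r1:4,r2:Add2,r3:6,r4:8,r5:Add1
  c4: CDB Add2=1; issue MUL r5<-Mul1  regs: r0:5,r1:4,r2:1,r3:6,r4:8,r5:Mul1
  c5: CDB Add1=1; issue MUL r2<-Mul2  regs: r0:5,r1:4,r2:Mul2,r3:6,r4:8,r5:Mul1
  c6: stall  regs: r0:5,r1:4,r2:Mul2,r3:6,r4:8,r5:Mul1
  c7: stall  regs: r0:5,r1:4,r2:Mul2,r3:6,r4:8,r5:Mul1
  c8: CDB Mul1=36; issue MUL r2<-Mul1  regs: r0:5,r1:4,r2:Mul1,r3:6,r4:8,r5:36
  c9: CDB Mul2=1; issue ADD r3<-Add1  regs: r0:5,r1:4,r2:Mul1,r3:Add1,r4:8,r5:36
  c10: -  regs: r0:5,r1:4,r2:Mul1,r3:Add1,r4:8,r5:36

STATUS = TAG Mul1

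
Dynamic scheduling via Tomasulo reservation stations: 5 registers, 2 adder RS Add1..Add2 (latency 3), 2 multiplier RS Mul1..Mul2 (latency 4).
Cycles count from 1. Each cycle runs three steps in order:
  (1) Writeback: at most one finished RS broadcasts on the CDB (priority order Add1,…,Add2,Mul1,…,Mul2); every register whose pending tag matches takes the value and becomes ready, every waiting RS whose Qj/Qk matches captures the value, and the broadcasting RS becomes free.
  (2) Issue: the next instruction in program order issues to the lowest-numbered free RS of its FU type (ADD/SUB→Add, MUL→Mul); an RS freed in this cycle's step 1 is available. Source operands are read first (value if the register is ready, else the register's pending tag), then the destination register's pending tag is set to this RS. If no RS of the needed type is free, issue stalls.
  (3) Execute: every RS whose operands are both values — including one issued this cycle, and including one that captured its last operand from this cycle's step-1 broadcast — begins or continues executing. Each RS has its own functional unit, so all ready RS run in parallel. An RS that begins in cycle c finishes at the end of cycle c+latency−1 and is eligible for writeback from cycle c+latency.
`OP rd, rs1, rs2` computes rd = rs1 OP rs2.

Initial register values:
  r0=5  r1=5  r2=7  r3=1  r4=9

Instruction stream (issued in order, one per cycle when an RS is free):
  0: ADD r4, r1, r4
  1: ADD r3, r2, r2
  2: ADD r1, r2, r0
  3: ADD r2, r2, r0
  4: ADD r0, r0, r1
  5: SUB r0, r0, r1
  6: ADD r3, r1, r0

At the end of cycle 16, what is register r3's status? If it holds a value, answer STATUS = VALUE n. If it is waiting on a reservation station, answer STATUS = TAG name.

  c1: issue ADD r4<-Add1  regs: r0:5,r1:5,r2:7,r3:1,r4:Add1
  c2: issue ADD r3<-Add2  regs: r0:5,r1:5,r2:7,r3:Add2,r4:Add1
  c3: stall  regs: r0:5,r1:5,r2:7,r3:Add2,r4:Add1
  c4: CDB Add1=14; issue ADD r1<-Add1  regs: r0:5,r1:Add1,r2:7,r3:Add2,r4:14
  c5: CDB Add2=14; issue ADD r2<-Add2  regs: r0:5,r1:Add1,r2:Add2,r3:14,r4:14
  c6: stall  regs: r0:5,r1:Add1,r2:Add2,r3:14,r4:14
  c7: CDB Add1=12; issue ADD r0<-Add1  regs: r0:Add1,r1:12,r2:Add2,r3:14,r4:14
  c8: CDB Add2=12; issue SUB r0<-Add2  regs: r0:Add2,r1:12,r2:12,r3:14,r4:14
  c9: stall  regs: r0:Add2,r1:12,r2:12,r3:14,r4:14
  c10: CDB Add1=17; issue ADD r3<-Add1  regs: r0:Add2,r1:12,r2:12,r3:Add1,r4:14
  c11: -  regs: r0:Add2,r1:12,r2:12,r3:Add1,r4:14
  c12: -  regs: r0:Add2,r1:12,r2:12,r3:Add1,r4:14
  c13: CDB Add2=5  regs: r0:5,r1:12,r2:12,r3:Add1,r4:14
  c14: -  regs: r0:5,r1:12,r2:12,r3:Add1,r4:14
  c15: -  regs: r0:5,r1:12,r2:12,r3:Add1,r4:14
  c16: CDB Add1=17  regs: r0:5,r1:12,r2:12,r3:17,r4:14

STATUS = VALUE 17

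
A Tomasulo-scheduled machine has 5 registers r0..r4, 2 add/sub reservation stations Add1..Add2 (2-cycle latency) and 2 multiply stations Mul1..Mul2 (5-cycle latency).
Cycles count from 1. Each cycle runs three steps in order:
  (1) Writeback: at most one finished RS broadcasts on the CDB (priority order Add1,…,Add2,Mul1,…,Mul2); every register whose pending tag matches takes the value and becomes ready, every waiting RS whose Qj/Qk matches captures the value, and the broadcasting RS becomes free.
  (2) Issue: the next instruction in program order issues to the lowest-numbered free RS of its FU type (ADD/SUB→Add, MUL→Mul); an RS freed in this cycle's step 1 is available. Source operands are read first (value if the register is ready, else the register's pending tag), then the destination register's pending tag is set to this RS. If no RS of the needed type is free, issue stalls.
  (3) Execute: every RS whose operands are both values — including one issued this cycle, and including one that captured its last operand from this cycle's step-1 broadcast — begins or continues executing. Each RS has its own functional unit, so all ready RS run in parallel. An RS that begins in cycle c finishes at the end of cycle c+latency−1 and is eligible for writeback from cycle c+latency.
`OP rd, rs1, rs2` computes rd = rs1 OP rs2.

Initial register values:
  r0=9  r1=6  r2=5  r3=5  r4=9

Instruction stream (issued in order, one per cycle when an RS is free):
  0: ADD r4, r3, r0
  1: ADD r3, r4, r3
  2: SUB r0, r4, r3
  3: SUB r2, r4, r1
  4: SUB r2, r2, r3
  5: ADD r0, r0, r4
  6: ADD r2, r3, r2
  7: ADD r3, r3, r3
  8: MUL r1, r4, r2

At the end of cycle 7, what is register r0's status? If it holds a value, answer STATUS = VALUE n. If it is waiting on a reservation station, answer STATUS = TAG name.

  c1: issue ADD r4<-Add1  regs: r0:9,r1:6,r2:5,r3:5,r4:Add1
  c2: issue ADD r3<-Add2  regs: r0:9,r1:6,r2:5,r3:Add2,r4:Add1
  c3: CDB Add1=14; issue SUB r0<-Add1  regs: r0:Add1,r1:6,r2:5,r3:Add2,r4:14
  c4: stall  regs: r0:Add1,r1:6,r2:5,r3:Add2,r4:14
  c5: CDB Add2=19; issue SUB r2<-Add2  regs: r0:Add1,r1:6,r2:Add2,r3:19,r4:14
  c6: stall  regs: r0:Add1,r1:6,r2:Add2,r3:19,r4:14
  c7: CDB Add1=-5; issue SUB r2<-Add1  regs: r0:-5,r1:6,r2:Add1,r3:19,r4:14

STATUS = VALUE -5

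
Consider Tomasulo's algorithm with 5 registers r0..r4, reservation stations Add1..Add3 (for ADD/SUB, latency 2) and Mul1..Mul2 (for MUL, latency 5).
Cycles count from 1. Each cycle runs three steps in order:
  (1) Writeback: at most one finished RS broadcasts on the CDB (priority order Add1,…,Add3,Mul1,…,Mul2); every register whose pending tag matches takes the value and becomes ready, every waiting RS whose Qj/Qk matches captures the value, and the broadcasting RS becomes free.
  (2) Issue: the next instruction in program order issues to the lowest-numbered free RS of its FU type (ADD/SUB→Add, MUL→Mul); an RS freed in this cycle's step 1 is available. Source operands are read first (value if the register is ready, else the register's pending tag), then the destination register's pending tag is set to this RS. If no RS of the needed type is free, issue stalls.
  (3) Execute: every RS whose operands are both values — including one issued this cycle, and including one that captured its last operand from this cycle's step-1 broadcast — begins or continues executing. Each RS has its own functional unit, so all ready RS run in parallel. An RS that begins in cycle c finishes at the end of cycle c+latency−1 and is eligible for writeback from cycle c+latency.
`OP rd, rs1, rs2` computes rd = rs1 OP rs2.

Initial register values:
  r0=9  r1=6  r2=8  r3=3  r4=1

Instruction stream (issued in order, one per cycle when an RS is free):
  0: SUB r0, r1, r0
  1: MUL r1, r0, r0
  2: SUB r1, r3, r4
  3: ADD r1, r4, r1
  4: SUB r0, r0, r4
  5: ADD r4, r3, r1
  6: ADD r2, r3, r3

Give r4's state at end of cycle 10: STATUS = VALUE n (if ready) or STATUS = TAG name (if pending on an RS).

STATUS = VALUE 6

  c1: issue SUB r0<-Add1  regs: r0:Add1,r1:6,r2:8,r3:3,r4:1
  c2: issue MUL r1<-Mul1  regs: r0:Add1,r1:Mul1,r2:8,r3:3,r4:1
  c3: CDB Add1=-3; issue SUB r1<-Add1  regs: r0:-3,r1:Add1,r2:8,r3:3,r4:1
  c4: issue ADD r1<-Add2  regs: r0:-3,r1:Add2,r2:8,r3:3,r4:1
  c5: CDB Add1=2; issue SUB r0<-Add1  regs: r0:Add1,r1:Add2,r2:8,r3:3,r4:1
  c6: issue ADD r4<-Add3  regs: r0:Add1,r1:Add2,r2:8,r3:3,r4:Add3
  c7: CDB Add1=-4; issue ADD r2<-Add1  regs: r0:-4,r1:Add2,r2:Add1,r3:3,r4:Add3
  c8: CDB Add2=3  regs: r0:-4,r1:3,r2:Add1,r3:3,r4:Add3
  c9: CDB Add1=6  regs: r0:-4,r1:3,r2:6,r3:3,r4:Add3
  c10: CDB Add3=6  regs: r0:-4,r1:3,r2:6,r3:3,r4:6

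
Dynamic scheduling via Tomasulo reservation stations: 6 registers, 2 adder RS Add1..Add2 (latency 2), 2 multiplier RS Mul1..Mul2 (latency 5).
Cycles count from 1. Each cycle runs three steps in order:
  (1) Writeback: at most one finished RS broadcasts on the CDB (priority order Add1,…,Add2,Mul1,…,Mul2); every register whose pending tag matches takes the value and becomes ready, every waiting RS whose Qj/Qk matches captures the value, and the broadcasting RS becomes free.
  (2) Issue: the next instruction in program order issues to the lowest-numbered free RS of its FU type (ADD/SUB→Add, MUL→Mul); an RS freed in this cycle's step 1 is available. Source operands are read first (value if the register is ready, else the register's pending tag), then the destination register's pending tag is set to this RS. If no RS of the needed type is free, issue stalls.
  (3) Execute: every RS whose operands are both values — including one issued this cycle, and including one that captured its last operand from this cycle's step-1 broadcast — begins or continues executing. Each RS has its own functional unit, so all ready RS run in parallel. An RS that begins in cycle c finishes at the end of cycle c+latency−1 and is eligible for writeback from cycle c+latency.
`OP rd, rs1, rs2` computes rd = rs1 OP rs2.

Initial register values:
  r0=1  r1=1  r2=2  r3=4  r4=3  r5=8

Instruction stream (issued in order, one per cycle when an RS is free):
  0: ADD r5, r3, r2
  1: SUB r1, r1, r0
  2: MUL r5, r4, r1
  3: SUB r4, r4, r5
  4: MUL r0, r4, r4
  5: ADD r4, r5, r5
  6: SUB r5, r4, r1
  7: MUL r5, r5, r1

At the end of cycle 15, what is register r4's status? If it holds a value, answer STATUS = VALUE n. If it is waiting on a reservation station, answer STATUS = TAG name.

STATUS = VALUE 0

cycle 1: issue ADD r5<-Add1 // r0:1,r1:1,r2:2,r3:4,r4:3,r5:Add1
cycle 2: issue SUB r1<-Add2 // r0:1,r1:Add2,r2:2,r3:4,r4:3,r5:Add1
cycle 3: CDB Add1=6; issue MUL r5<-Mul1 // r0:1,r1:Add2,r2:2,r3:4,r4:3,r5:Mul1
cycle 4: CDB Add2=0; issue SUB r4<-Add1 // r0:1,r1:0,r2:2,r3:4,r4:Add1,r5:Mul1
cycle 5: issue MUL r0<-Mul2 // r0:Mul2,r1:0,r2:2,r3:4,r4:Add1,r5:Mul1
cycle 6: issue ADD r4<-Add2 // r0:Mul2,r1:0,r2:2,r3:4,r4:Add2,r5:Mul1
cycle 7: stall // r0:Mul2,r1:0,r2:2,r3:4,r4:Add2,r5:Mul1
cycle 8: stall // r0:Mul2,r1:0,r2:2,r3:4,r4:Add2,r5:Mul1
cycle 9: CDB Mul1=0; stall // r0:Mul2,r1:0,r2:2,r3:4,r4:Add2,r5:0
cycle 10: stall // r0:Mul2,r1:0,r2:2,r3:4,r4:Add2,r5:0
cycle 11: CDB Add1=3; issue SUB r5<-Add1 // r0:Mul2,r1:0,r2:2,r3:4,r4:Add2,r5:Add1
cycle 12: CDB Add2=0; issue MUL r5<-Mul1 // r0:Mul2,r1:0,r2:2,r3:4,r4:0,r5:Mul1
cycle 13: - // r0:Mul2,r1:0,r2:2,r3:4,r4:0,r5:Mul1
cycle 14: CDB Add1=0 // r0:Mul2,r1:0,r2:2,r3:4,r4:0,r5:Mul1
cycle 15: - // r0:Mul2,r1:0,r2:2,r3:4,r4:0,r5:Mul1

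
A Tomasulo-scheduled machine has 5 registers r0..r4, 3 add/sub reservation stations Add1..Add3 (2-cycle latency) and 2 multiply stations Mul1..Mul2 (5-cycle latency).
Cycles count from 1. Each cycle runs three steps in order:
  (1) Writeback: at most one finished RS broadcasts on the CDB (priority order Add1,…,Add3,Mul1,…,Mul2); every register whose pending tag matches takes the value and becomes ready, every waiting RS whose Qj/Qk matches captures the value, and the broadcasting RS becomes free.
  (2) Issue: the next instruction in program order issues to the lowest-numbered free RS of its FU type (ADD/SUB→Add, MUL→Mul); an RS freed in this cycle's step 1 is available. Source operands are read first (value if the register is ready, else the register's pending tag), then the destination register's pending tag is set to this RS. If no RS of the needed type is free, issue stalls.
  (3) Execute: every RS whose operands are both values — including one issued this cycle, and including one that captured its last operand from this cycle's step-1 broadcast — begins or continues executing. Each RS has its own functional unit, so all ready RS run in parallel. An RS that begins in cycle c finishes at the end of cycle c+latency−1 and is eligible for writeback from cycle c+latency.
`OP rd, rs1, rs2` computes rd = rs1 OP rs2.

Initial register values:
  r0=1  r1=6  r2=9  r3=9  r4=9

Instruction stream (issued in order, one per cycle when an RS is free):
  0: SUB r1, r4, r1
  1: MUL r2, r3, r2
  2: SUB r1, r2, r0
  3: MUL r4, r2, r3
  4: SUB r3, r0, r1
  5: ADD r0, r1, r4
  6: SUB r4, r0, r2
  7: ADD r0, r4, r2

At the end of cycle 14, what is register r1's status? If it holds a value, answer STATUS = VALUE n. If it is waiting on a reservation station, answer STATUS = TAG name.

c1: issue SUB r1<-Add1 | r0:1,r1:Add1,r2:9,r3:9,r4:9
c2: issue MUL r2<-Mul1 | r0:1,r1:Add1,r2:Mul1,r3:9,r4:9
c3: CDB Add1=3; issue SUB r1<-Add1 | r0:1,r1:Add1,r2:Mul1,r3:9,r4:9
c4: issue MUL r4<-Mul2 | r0:1,r1:Add1,r2:Mul1,r3:9,r4:Mul2
c5: issue SUB r3<-Add2 | r0:1,r1:Add1,r2:Mul1,r3:Add2,r4:Mul2
c6: issue ADD r0<-Add3 | r0:Add3,r1:Add1,r2:Mul1,r3:Add2,r4:Mul2
c7: CDB Mul1=81; stall | r0:Add3,r1:Add1,r2:81,r3:Add2,r4:Mul2
c8: stall | r0:Add3,r1:Add1,r2:81,r3:Add2,r4:Mul2
c9: CDB Add1=80; issue SUB r4<-Add1 | r0:Add3,r1:80,r2:81,r3:Add2,r4:Add1
c10: stall | r0:Add3,r1:80,r2:81,r3:Add2,r4:Add1
c11: CDB Add2=-79; issue ADD r0<-Add2 | r0:Add2,r1:80,r2:81,r3:-79,r4:Add1
c12: CDB Mul2=729 | r0:Add2,r1:80,r2:81,r3:-79,r4:Add1
c13: - | r0:Add2,r1:80,r2:81,r3:-79,r4:Add1
c14: CDB Add3=809 | r0:Add2,r1:80,r2:81,r3:-79,r4:Add1

STATUS = VALUE 80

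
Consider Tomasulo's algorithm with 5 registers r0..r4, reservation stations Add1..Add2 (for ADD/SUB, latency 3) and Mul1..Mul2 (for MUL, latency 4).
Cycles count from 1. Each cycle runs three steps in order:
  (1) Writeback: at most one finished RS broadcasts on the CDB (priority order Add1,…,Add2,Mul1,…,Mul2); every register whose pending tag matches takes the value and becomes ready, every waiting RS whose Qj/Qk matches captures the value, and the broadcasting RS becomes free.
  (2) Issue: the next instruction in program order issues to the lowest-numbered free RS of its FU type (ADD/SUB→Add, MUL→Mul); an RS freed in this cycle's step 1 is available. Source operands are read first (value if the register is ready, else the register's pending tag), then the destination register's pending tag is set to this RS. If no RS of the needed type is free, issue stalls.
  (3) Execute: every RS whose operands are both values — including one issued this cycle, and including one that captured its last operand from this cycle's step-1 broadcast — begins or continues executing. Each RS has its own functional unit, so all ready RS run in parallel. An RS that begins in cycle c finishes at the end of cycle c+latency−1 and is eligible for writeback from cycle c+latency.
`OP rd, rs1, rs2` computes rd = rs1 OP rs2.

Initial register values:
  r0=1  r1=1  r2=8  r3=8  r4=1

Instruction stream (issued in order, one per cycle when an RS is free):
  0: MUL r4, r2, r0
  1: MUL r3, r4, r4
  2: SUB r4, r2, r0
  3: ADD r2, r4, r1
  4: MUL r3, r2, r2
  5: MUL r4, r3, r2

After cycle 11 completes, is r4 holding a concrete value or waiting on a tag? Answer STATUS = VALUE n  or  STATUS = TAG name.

STATUS = TAG Mul2

cycle 1: issue MUL r4<-Mul1 // r0:1,r1:1,r2:8,r3:8,r4:Mul1
cycle 2: issue MUL r3<-Mul2 // r0:1,r1:1,r2:8,r3:Mul2,r4:Mul1
cycle 3: issue SUB r4<-Add1 // r0:1,r1:1,r2:8,r3:Mul2,r4:Add1
cycle 4: issue ADD r2<-Add2 // r0:1,r1:1,r2:Add2,r3:Mul2,r4:Add1
cycle 5: CDB Mul1=8; issue MUL r3<-Mul1 // r0:1,r1:1,r2:Add2,r3:Mul1,r4:Add1
cycle 6: CDB Add1=7; stall // r0:1,r1:1,r2:Add2,r3:Mul1,r4:7
cycle 7: stall // r0:1,r1:1,r2:Add2,r3:Mul1,r4:7
cycle 8: stall // r0:1,r1:1,r2:Add2,r3:Mul1,r4:7
cycle 9: CDB Add2=8; stall // r0:1,r1:1,r2:8,r3:Mul1,r4:7
cycle 10: CDB Mul2=64; issue MUL r4<-Mul2 // r0:1,r1:1,r2:8,r3:Mul1,r4:Mul2
cycle 11: - // r0:1,r1:1,r2:8,r3:Mul1,r4:Mul2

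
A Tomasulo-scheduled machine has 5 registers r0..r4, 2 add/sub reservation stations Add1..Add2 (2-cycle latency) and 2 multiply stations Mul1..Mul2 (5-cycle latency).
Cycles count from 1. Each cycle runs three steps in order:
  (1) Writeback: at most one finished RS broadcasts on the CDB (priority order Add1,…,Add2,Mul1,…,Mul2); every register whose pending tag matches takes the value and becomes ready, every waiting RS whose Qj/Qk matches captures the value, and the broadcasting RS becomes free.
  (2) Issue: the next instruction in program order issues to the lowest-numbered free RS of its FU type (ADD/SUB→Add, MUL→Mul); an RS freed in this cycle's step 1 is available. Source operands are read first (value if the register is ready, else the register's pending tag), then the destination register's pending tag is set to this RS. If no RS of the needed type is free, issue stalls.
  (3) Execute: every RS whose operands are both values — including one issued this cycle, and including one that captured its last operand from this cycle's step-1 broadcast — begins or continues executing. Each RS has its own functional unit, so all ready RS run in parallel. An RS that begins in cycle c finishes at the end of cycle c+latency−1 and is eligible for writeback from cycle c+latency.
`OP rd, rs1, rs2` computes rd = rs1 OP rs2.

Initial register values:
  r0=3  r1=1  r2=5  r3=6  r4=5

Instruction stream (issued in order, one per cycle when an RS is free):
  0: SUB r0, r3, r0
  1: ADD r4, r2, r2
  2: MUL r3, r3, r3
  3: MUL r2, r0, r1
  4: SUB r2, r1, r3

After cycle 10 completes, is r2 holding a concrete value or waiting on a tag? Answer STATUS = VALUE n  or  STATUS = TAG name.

  c1: issue SUB r0<-Add1  regs: r0:Add1,r1:1,r2:5,r3:6,r4:5
  c2: issue ADD r4<-Add2  regs: r0:Add1,r1:1,r2:5,r3:6,r4:Add2
  c3: CDB Add1=3; issue MUL r3<-Mul1  regs: r0:3,r1:1,r2:5,r3:Mul1,r4:Add2
  c4: CDB Add2=10; issue MUL r2<-Mul2  regs: r0:3,r1:1,r2:Mul2,r3:Mul1,r4:10
  c5: issue SUB r2<-Add1  regs: r0:3,r1:1,r2:Add1,r3:Mul1,r4:10
  c6: -  regs: r0:3,r1:1,r2:Add1,r3:Mul1,r4:10
  c7: -  regs: r0:3,r1:1,r2:Add1,r3:Mul1,r4:10
  c8: CDB Mul1=36  regs: r0:3,r1:1,r2:Add1,r3:36,r4:10
  c9: CDB Mul2=3  regs: r0:3,r1:1,r2:Add1,r3:36,r4:10
  c10: CDB Add1=-35  regs: r0:3,r1:1,r2:-35,r3:36,r4:10

STATUS = VALUE -35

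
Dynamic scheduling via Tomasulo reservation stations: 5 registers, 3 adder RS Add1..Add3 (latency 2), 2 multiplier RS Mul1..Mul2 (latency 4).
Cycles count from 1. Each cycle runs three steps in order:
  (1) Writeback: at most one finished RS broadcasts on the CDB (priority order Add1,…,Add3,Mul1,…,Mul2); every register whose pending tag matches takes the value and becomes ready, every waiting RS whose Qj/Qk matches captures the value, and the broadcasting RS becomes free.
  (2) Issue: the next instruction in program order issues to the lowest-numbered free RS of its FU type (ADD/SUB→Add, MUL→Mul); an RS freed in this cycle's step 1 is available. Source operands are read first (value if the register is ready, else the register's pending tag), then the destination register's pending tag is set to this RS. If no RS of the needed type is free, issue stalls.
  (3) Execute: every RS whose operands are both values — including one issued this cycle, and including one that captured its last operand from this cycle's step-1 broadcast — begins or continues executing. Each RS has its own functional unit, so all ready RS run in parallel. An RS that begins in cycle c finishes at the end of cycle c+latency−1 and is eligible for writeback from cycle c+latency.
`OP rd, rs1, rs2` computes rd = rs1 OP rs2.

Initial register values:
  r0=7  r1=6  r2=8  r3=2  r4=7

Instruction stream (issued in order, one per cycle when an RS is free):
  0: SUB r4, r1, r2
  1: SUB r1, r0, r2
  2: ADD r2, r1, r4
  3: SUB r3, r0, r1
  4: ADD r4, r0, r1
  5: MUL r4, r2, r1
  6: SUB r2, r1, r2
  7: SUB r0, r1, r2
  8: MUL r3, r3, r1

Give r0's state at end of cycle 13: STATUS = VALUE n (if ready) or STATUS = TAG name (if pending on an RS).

  c1: issue SUB r4<-Add1  regs: r0:7,r1:6,r2:8,r3:2,r4:Add1
  c2: issue SUB r1<-Add2  regs: r0:7,r1:Add2,r2:8,r3:2,r4:Add1
  c3: CDB Add1=-2; issue ADD r2<-Add1  regs: r0:7,r1:Add2,r2:Add1,r3:2,r4:-2
  c4: CDB Add2=-1; issue SUB r3<-Add2  regs: r0:7,r1:-1,r2:Add1,r3:Add2,r4:-2
  c5: issue ADD r4<-Add3  regs: r0:7,r1:-1,r2:Add1,r3:Add2,r4:Add3
  c6: CDB Add1=-3; issue MUL r4<-Mul1  regs: r0:7,r1:-1,r2:-3,r3:Add2,r4:Mul1
  c7: CDB Add2=8; issue SUB r2<-Add1  regs: r0:7,r1:-1,r2:Add1,r3:8,r4:Mul1
  c8: CDB Add3=6; issue SUB r0<-Add2  regs: r0:Add2,r1:-1,r2:Add1,r3:8,r4:Mul1
  c9: CDB Add1=2; issue MUL r3<-Mul2  regs: r0:Add2,r1:-1,r2:2,r3:Mul2,r4:Mul1
  c10: CDB Mul1=3  regs: r0:Add2,r1:-1,r2:2,r3:Mul2,r4:3
  c11: CDB Add2=-3  regs: r0:-3,r1:-1,r2:2,r3:Mul2,r4:3
  c12: -  regs: r0:-3,r1:-1,r2:2,r3:Mul2,r4:3
  c13: CDB Mul2=-8  regs: r0:-3,r1:-1,r2:2,r3:-8,r4:3

STATUS = VALUE -3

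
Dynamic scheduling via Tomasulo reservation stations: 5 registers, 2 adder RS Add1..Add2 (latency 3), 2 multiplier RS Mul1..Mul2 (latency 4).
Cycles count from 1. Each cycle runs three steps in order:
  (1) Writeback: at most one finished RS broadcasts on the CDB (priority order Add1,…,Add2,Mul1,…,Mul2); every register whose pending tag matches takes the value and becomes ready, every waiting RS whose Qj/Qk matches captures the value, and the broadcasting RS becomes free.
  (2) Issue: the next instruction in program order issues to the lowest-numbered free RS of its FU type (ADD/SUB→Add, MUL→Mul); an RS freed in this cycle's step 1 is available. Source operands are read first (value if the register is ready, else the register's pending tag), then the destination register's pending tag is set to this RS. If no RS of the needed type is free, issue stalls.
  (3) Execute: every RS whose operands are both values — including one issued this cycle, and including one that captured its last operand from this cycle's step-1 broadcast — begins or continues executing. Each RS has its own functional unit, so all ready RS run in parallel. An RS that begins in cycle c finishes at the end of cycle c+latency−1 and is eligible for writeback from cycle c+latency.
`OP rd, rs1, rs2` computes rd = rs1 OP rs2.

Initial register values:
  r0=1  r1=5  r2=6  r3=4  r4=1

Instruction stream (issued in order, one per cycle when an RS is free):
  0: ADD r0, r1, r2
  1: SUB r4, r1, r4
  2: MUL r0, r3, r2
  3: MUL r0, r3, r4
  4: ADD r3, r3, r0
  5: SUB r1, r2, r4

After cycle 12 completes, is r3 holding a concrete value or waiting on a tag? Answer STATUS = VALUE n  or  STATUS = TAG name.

STATUS = TAG Add1

  c1: issue ADD r0<-Add1  regs: r0:Add1,r1:5,r2:6,r3:4,r4:1
  c2: issue SUB r4<-Add2  regs: r0:Add1,r1:5,r2:6,r3:4,r4:Add2
  c3: issue MUL r0<-Mul1  regs: r0:Mul1,r1:5,r2:6,r3:4,r4:Add2
  c4: CDB Add1=11; issue MUL r0<-Mul2  regs: r0:Mul2,r1:5,r2:6,r3:4,r4:Add2
  c5: CDB Add2=4; issue ADD r3<-Add1  regs: r0:Mul2,r1:5,r2:6,r3:Add1,r4:4
  c6: issue SUB r1<-Add2  regs: r0:Mul2,r1:Add2,r2:6,r3:Add1,r4:4
  c7: CDB Mul1=24  regs: r0:Mul2,r1:Add2,r2:6,r3:Add1,r4:4
  c8: -  regs: r0:Mul2,r1:Add2,r2:6,r3:Add1,r4:4
  c9: CDB Add2=2  regs: r0:Mul2,r1:2,r2:6,r3:Add1,r4:4
  c10: CDB Mul2=16  regs: r0:16,r1:2,r2:6,r3:Add1,r4:4
  c11: -  regs: r0:16,r1:2,r2:6,r3:Add1,r4:4
  c12: -  regs: r0:16,r1:2,r2:6,r3:Add1,r4:4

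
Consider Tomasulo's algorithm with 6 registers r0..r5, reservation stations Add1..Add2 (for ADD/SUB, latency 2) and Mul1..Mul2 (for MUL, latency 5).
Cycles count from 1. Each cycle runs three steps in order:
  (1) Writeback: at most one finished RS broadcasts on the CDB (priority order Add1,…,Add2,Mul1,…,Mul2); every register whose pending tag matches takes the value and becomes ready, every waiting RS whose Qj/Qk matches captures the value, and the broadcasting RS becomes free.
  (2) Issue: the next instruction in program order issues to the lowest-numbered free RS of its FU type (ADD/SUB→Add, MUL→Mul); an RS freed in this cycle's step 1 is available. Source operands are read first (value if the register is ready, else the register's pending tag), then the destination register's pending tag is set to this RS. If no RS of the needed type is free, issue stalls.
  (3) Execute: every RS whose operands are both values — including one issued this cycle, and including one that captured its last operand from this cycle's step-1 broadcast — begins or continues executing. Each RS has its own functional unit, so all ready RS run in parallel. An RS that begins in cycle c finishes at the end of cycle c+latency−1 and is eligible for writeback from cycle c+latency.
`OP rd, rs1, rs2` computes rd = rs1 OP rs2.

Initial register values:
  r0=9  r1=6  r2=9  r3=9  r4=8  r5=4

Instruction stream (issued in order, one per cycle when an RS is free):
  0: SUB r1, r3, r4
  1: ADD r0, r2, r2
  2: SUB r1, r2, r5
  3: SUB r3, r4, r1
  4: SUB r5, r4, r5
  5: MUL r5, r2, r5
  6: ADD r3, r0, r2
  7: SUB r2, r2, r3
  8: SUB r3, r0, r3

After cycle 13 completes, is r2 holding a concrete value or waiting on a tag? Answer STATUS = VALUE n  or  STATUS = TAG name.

STATUS = VALUE -18

  c1: issue SUB r1<-Add1  regs: r0:9,r1:Add1,r2:9,r3:9,r4:8,r5:4
  c2: issue ADD r0<-Add2  regs: r0:Add2,r1:Add1,r2:9,r3:9,r4:8,r5:4
  c3: CDB Add1=1; issue SUB r1<-Add1  regs: r0:Add2,r1:Add1,r2:9,r3:9,r4:8,r5:4
  c4: CDB Add2=18; issue SUB r3<-Add2  regs: r0:18,r1:Add1,r2:9,r3:Add2,r4:8,r5:4
  c5: CDB Add1=5; issue SUB r5<-Add1  regs: r0:18,r1:5,r2:9,r3:Add2,r4:8,r5:Add1
  c6: issue MUL r5<-Mul1  regs: r0:18,r1:5,r2:9,r3:Add2,r4:8,r5:Mul1
  c7: CDB Add1=4; issue ADD r3<-Add1  regs: r0:18,r1:5,r2:9,r3:Add1,r4:8,r5:Mul1
  c8: CDB Add2=3; issue SUB r2<-Add2  regs: r0:18,r1:5,r2:Add2,r3:Add1,r4:8,r5:Mul1
  c9: CDB Add1=27; issue SUB r3<-Add1  regs: r0:18,r1:5,r2:Add2,r3:Add1,r4:8,r5:Mul1
  c10: -  regs: r0:18,r1:5,r2:Add2,r3:Add1,r4:8,r5:Mul1
  c11: CDB Add1=-9  regs: r0:18,r1:5,r2:Add2,r3:-9,r4:8,r5:Mul1
  c12: CDB Add2=-18  regs: r0:18,r1:5,r2:-18,r3:-9,r4:8,r5:Mul1
  c13: CDB Mul1=36  regs: r0:18,r1:5,r2:-18,r3:-9,r4:8,r5:36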